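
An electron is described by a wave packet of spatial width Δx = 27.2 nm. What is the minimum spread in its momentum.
1.939 × 10^-27 kg·m/s

For a wave packet, the spatial width Δx and momentum spread Δp are related by the uncertainty principle:
ΔxΔp ≥ ℏ/2

The minimum momentum spread is:
Δp_min = ℏ/(2Δx)
Δp_min = (1.055e-34 J·s) / (2 × 2.720e-08 m)
Δp_min = 1.939e-27 kg·m/s

A wave packet cannot have both a well-defined position and well-defined momentum.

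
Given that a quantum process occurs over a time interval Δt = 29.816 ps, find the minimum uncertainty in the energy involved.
11.038 μeV

Using the energy-time uncertainty principle:
ΔEΔt ≥ ℏ/2

The minimum uncertainty in energy is:
ΔE_min = ℏ/(2Δt)
ΔE_min = (1.055e-34 J·s) / (2 × 2.982e-11 s)
ΔE_min = 1.768e-24 J = 11.038 μeV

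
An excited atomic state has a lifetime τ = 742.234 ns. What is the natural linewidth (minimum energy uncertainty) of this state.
443.399 peV

Using the energy-time uncertainty principle:
ΔEΔt ≥ ℏ/2

The lifetime τ represents the time uncertainty Δt.
The natural linewidth (minimum energy uncertainty) is:

ΔE = ℏ/(2τ)
ΔE = (1.055e-34 J·s) / (2 × 7.422e-07 s)
ΔE = 7.104e-29 J = 443.399 peV

This natural linewidth limits the precision of spectroscopic measurements.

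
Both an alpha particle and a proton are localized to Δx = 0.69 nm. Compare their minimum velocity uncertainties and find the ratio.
The proton has the larger minimum velocity uncertainty, by a ratio of 4.0.

For both particles, Δp_min = ℏ/(2Δx) = 7.642e-26 kg·m/s (same for both).

The velocity uncertainty is Δv = Δp/m:
- alpha particle: Δv = 7.642e-26 / 6.645e-27 = 1.150e+01 m/s = 11.501 m/s
- proton: Δv = 7.642e-26 / 1.673e-27 = 4.569e+01 m/s = 45.688 m/s

Ratio: 4.569e+01 / 1.150e+01 = 4.0

The lighter particle has larger velocity uncertainty because Δv ∝ 1/m.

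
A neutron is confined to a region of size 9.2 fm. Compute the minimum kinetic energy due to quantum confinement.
61.204 keV

Using the uncertainty principle:

1. Position uncertainty: Δx ≈ 9.200e-15 m
2. Minimum momentum uncertainty: Δp = ℏ/(2Δx) = 5.731e-21 kg·m/s
3. Minimum kinetic energy:
   KE = (Δp)²/(2m) = (5.731e-21)²/(2 × 1.675e-27 kg)
   KE = 9.806e-15 J = 61.204 keV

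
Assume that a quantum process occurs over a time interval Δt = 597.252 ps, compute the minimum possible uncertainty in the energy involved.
551.034 neV

Using the energy-time uncertainty principle:
ΔEΔt ≥ ℏ/2

The minimum uncertainty in energy is:
ΔE_min = ℏ/(2Δt)
ΔE_min = (1.055e-34 J·s) / (2 × 5.973e-10 s)
ΔE_min = 8.829e-26 J = 551.034 neV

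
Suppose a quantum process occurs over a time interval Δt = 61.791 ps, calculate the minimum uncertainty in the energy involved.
5.326 μeV

Using the energy-time uncertainty principle:
ΔEΔt ≥ ℏ/2

The minimum uncertainty in energy is:
ΔE_min = ℏ/(2Δt)
ΔE_min = (1.055e-34 J·s) / (2 × 6.179e-11 s)
ΔE_min = 8.533e-25 J = 5.326 μeV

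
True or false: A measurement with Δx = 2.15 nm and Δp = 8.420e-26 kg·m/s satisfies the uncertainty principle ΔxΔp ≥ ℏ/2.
Yes, it satisfies the uncertainty principle.

Calculate the product ΔxΔp:
ΔxΔp = (2.150e-09 m) × (8.420e-26 kg·m/s)
ΔxΔp = 1.810e-34 J·s

Compare to the minimum allowed value ℏ/2:
ℏ/2 = 5.273e-35 J·s

Since ΔxΔp = 1.810e-34 J·s ≥ 5.273e-35 J·s = ℏ/2,
the measurement satisfies the uncertainty principle.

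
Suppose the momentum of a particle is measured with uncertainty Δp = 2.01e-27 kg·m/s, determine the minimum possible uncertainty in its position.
26.233 nm

Using the Heisenberg uncertainty principle:
ΔxΔp ≥ ℏ/2

The minimum uncertainty in position is:
Δx_min = ℏ/(2Δp)
Δx_min = (1.055e-34 J·s) / (2 × 2.010e-27 kg·m/s)
Δx_min = 2.623e-08 m = 26.233 nm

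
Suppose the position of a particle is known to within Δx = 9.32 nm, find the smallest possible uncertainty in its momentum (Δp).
5.658 × 10^-27 kg·m/s

Using the Heisenberg uncertainty principle:
ΔxΔp ≥ ℏ/2

The minimum uncertainty in momentum is:
Δp_min = ℏ/(2Δx)
Δp_min = (1.055e-34 J·s) / (2 × 9.320e-09 m)
Δp_min = 5.658e-27 kg·m/s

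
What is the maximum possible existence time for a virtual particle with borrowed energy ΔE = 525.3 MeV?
6.265 × 10^-25 s

Using the energy-time uncertainty principle:
ΔEΔt ≥ ℏ/2

For a virtual particle borrowing energy ΔE, the maximum lifetime is:
Δt_max = ℏ/(2ΔE)

Converting energy:
ΔE = 525.3 MeV = 8.416e-11 J

Δt_max = (1.055e-34 J·s) / (2 × 8.416e-11 J)
Δt_max = 6.265e-25 s = 6.265 × 10^-25 s

Virtual particles with higher borrowed energy exist for shorter times.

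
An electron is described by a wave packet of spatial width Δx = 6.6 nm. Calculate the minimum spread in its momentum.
7.989 × 10^-27 kg·m/s

For a wave packet, the spatial width Δx and momentum spread Δp are related by the uncertainty principle:
ΔxΔp ≥ ℏ/2

The minimum momentum spread is:
Δp_min = ℏ/(2Δx)
Δp_min = (1.055e-34 J·s) / (2 × 6.600e-09 m)
Δp_min = 7.989e-27 kg·m/s

A wave packet cannot have both a well-defined position and well-defined momentum.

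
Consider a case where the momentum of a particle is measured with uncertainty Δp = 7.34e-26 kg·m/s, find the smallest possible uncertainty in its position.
718.373 pm

Using the Heisenberg uncertainty principle:
ΔxΔp ≥ ℏ/2

The minimum uncertainty in position is:
Δx_min = ℏ/(2Δp)
Δx_min = (1.055e-34 J·s) / (2 × 7.340e-26 kg·m/s)
Δx_min = 7.184e-10 m = 718.373 pm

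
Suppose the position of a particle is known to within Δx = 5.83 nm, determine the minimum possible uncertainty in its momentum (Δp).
9.044 × 10^-27 kg·m/s

Using the Heisenberg uncertainty principle:
ΔxΔp ≥ ℏ/2

The minimum uncertainty in momentum is:
Δp_min = ℏ/(2Δx)
Δp_min = (1.055e-34 J·s) / (2 × 5.830e-09 m)
Δp_min = 9.044e-27 kg·m/s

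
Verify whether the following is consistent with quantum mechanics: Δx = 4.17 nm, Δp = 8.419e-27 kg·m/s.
No, it violates the uncertainty principle (impossible measurement).

Calculate the product ΔxΔp:
ΔxΔp = (4.170e-09 m) × (8.419e-27 kg·m/s)
ΔxΔp = 3.511e-35 J·s

Compare to the minimum allowed value ℏ/2:
ℏ/2 = 5.273e-35 J·s

Since ΔxΔp = 3.511e-35 J·s < 5.273e-35 J·s = ℏ/2,
the measurement violates the uncertainty principle.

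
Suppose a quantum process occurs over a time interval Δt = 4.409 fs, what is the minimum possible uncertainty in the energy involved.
74.644 meV

Using the energy-time uncertainty principle:
ΔEΔt ≥ ℏ/2

The minimum uncertainty in energy is:
ΔE_min = ℏ/(2Δt)
ΔE_min = (1.055e-34 J·s) / (2 × 4.409e-15 s)
ΔE_min = 1.196e-20 J = 74.644 meV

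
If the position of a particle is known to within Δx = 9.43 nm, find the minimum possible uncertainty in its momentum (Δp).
5.592 × 10^-27 kg·m/s

Using the Heisenberg uncertainty principle:
ΔxΔp ≥ ℏ/2

The minimum uncertainty in momentum is:
Δp_min = ℏ/(2Δx)
Δp_min = (1.055e-34 J·s) / (2 × 9.430e-09 m)
Δp_min = 5.592e-27 kg·m/s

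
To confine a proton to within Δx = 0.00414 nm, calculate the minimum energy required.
302.659 meV

Localizing a particle requires giving it sufficient momentum uncertainty:

1. From uncertainty principle: Δp ≥ ℏ/(2Δx)
   Δp_min = (1.055e-34 J·s) / (2 × 4.140e-12 m)
   Δp_min = 1.274e-23 kg·m/s

2. This momentum uncertainty corresponds to kinetic energy:
   KE ≈ (Δp)²/(2m) = (1.274e-23)²/(2 × 1.673e-27 kg)
   KE = 4.849e-20 J = 302.659 meV

Tighter localization requires more energy.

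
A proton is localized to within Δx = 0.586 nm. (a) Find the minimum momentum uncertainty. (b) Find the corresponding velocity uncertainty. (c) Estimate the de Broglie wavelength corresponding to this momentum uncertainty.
(a) Δp_min = 8.998 × 10^-26 kg·m/s
(b) Δv_min = 53.796 m/s
(c) λ_dB = 7.364 nm

Step-by-step:

(a) From the uncertainty principle:
Δp_min = ℏ/(2Δx) = (1.055e-34 J·s)/(2 × 5.860e-10 m) = 8.998e-26 kg·m/s

(b) The velocity uncertainty:
Δv = Δp/m = (8.998e-26 kg·m/s)/(1.673e-27 kg) = 5.380e+01 m/s = 53.796 m/s

(c) The de Broglie wavelength for this momentum:
λ = h/p = (6.626e-34 J·s)/(8.998e-26 kg·m/s) = 7.364e-09 m = 7.364 nm

Note: The de Broglie wavelength is comparable to the localization size, as expected from wave-particle duality.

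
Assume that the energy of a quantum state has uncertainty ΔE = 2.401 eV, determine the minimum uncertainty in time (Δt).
137.070 as

Using the energy-time uncertainty principle:
ΔEΔt ≥ ℏ/2

The minimum uncertainty in time is:
Δt_min = ℏ/(2ΔE)
Δt_min = (1.055e-34 J·s) / (2 × 3.847e-19 J)
Δt_min = 1.371e-16 s = 137.070 as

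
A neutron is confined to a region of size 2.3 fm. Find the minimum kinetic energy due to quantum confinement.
979.265 keV

Using the uncertainty principle:

1. Position uncertainty: Δx ≈ 2.300e-15 m
2. Minimum momentum uncertainty: Δp = ℏ/(2Δx) = 2.293e-20 kg·m/s
3. Minimum kinetic energy:
   KE = (Δp)²/(2m) = (2.293e-20)²/(2 × 1.675e-27 kg)
   KE = 1.569e-13 J = 979.265 keV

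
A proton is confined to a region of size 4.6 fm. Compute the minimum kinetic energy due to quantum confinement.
245.154 keV

Using the uncertainty principle:

1. Position uncertainty: Δx ≈ 4.600e-15 m
2. Minimum momentum uncertainty: Δp = ℏ/(2Δx) = 1.146e-20 kg·m/s
3. Minimum kinetic energy:
   KE = (Δp)²/(2m) = (1.146e-20)²/(2 × 1.673e-27 kg)
   KE = 3.928e-14 J = 245.154 keV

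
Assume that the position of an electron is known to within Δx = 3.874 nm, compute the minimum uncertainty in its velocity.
14.942 km/s

Using the Heisenberg uncertainty principle and Δp = mΔv:
ΔxΔp ≥ ℏ/2
Δx(mΔv) ≥ ℏ/2

The minimum uncertainty in velocity is:
Δv_min = ℏ/(2mΔx)
Δv_min = (1.055e-34 J·s) / (2 × 9.109e-31 kg × 3.874e-09 m)
Δv_min = 1.494e+04 m/s = 14.942 km/s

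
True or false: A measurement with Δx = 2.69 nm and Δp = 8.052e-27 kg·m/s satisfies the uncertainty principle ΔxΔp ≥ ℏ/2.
No, it violates the uncertainty principle (impossible measurement).

Calculate the product ΔxΔp:
ΔxΔp = (2.690e-09 m) × (8.052e-27 kg·m/s)
ΔxΔp = 2.166e-35 J·s

Compare to the minimum allowed value ℏ/2:
ℏ/2 = 5.273e-35 J·s

Since ΔxΔp = 2.166e-35 J·s < 5.273e-35 J·s = ℏ/2,
the measurement violates the uncertainty principle.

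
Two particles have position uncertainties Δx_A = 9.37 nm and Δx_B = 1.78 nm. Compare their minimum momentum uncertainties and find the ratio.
Particle B has the larger minimum momentum uncertainty, by a factor of 5.26.

For each particle, the minimum momentum uncertainty is Δp_min = ℏ/(2Δx):

Particle A: Δp_A = ℏ/(2×9.370e-09 m) = 5.627e-27 kg·m/s
Particle B: Δp_B = ℏ/(2×1.780e-09 m) = 2.962e-26 kg·m/s

Ratio: Δp_B/Δp_A = 5.26

Since Δp_min ∝ 1/Δx, the particle with smaller position uncertainty (B) has larger momentum uncertainty.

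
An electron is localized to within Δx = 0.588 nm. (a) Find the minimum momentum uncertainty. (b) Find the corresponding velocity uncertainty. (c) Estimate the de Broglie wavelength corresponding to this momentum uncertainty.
(a) Δp_min = 8.967 × 10^-26 kg·m/s
(b) Δv_min = 98.442 km/s
(c) λ_dB = 7.389 nm

Step-by-step:

(a) From the uncertainty principle:
Δp_min = ℏ/(2Δx) = (1.055e-34 J·s)/(2 × 5.880e-10 m) = 8.967e-26 kg·m/s

(b) The velocity uncertainty:
Δv = Δp/m = (8.967e-26 kg·m/s)/(9.109e-31 kg) = 9.844e+04 m/s = 98.442 km/s

(c) The de Broglie wavelength for this momentum:
λ = h/p = (6.626e-34 J·s)/(8.967e-26 kg·m/s) = 7.389e-09 m = 7.389 nm

Note: The de Broglie wavelength is comparable to the localization size, as expected from wave-particle duality.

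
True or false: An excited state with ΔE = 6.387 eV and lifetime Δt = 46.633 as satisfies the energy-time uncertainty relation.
No, it violates the uncertainty relation.

Calculate the product ΔEΔt:
ΔE = 6.387 eV = 1.023e-18 J
ΔEΔt = (1.023e-18 J) × (4.663e-17 s)
ΔEΔt = 4.772e-35 J·s

Compare to the minimum allowed value ℏ/2:
ℏ/2 = 5.273e-35 J·s

Since ΔEΔt = 4.772e-35 J·s < 5.273e-35 J·s = ℏ/2,
this violates the uncertainty relation.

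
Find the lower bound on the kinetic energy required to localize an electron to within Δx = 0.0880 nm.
1.230 eV

Localizing a particle requires giving it sufficient momentum uncertainty:

1. From uncertainty principle: Δp ≥ ℏ/(2Δx)
   Δp_min = (1.055e-34 J·s) / (2 × 8.800e-11 m)
   Δp_min = 5.992e-25 kg·m/s

2. This momentum uncertainty corresponds to kinetic energy:
   KE ≈ (Δp)²/(2m) = (5.992e-25)²/(2 × 9.109e-31 kg)
   KE = 1.971e-19 J = 1.230 eV

Tighter localization requires more energy.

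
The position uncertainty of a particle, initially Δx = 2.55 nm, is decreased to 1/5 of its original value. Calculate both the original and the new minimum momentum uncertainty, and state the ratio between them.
Original Δp_min = 2.068 × 10^-26 kg·m/s; new Δp'_min = 1.034 × 10^-25 kg·m/s; ratio Δp'_min/Δp_min = 5.

From the uncertainty principle ΔxΔp ≥ ℏ/2, the minimum momentum uncertainty is Δp_min = ℏ/(2Δx).

Original (Δx = 2.55 nm = 2.550e-09 m):
Δp_min = (1.055e-34 J·s)/(2 × 2.550e-09 m) = 2.068e-26 kg·m/s

When Δx → (1/5)Δx:
Δp'_min = ℏ/(2 × (1/5)Δx) = 5 × ℏ/(2Δx) = 5 × Δp_min
Δp'_min = 5 × 2.068e-26 kg·m/s = 1.034e-25 kg·m/s

Since Δp_min ∝ 1/Δx, when Δx is decreased to 1/5 of its original value, Δp_min increases to 5 times its original value.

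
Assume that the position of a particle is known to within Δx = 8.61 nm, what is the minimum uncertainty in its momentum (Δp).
6.124 × 10^-27 kg·m/s

Using the Heisenberg uncertainty principle:
ΔxΔp ≥ ℏ/2

The minimum uncertainty in momentum is:
Δp_min = ℏ/(2Δx)
Δp_min = (1.055e-34 J·s) / (2 × 8.610e-09 m)
Δp_min = 6.124e-27 kg·m/s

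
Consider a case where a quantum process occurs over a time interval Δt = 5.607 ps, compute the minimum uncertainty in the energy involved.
58.696 μeV

Using the energy-time uncertainty principle:
ΔEΔt ≥ ℏ/2

The minimum uncertainty in energy is:
ΔE_min = ℏ/(2Δt)
ΔE_min = (1.055e-34 J·s) / (2 × 5.607e-12 s)
ΔE_min = 9.404e-24 J = 58.696 μeV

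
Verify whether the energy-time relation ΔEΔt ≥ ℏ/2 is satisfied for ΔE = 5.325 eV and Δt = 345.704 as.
Yes, it satisfies the uncertainty relation.

Calculate the product ΔEΔt:
ΔE = 5.325 eV = 8.532e-19 J
ΔEΔt = (8.532e-19 J) × (3.457e-16 s)
ΔEΔt = 2.949e-34 J·s

Compare to the minimum allowed value ℏ/2:
ℏ/2 = 5.273e-35 J·s

Since ΔEΔt = 2.949e-34 J·s ≥ 5.273e-35 J·s = ℏ/2,
this satisfies the uncertainty relation.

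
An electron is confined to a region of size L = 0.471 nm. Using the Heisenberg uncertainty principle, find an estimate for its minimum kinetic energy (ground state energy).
42.936 meV

Using the uncertainty principle to estimate ground state energy:

1. The position uncertainty is approximately the confinement size:
   Δx ≈ L = 4.710e-10 m

2. From ΔxΔp ≥ ℏ/2, the minimum momentum uncertainty is:
   Δp ≈ ℏ/(2L) = 1.120e-25 kg·m/s

3. The kinetic energy is approximately:
   KE ≈ (Δp)²/(2m) = (1.120e-25)²/(2 × 9.109e-31 kg)
   KE ≈ 6.879e-21 J = 42.936 meV

This is an order-of-magnitude estimate of the ground state energy.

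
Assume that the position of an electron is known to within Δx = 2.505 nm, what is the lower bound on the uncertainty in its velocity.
23.107 km/s

Using the Heisenberg uncertainty principle and Δp = mΔv:
ΔxΔp ≥ ℏ/2
Δx(mΔv) ≥ ℏ/2

The minimum uncertainty in velocity is:
Δv_min = ℏ/(2mΔx)
Δv_min = (1.055e-34 J·s) / (2 × 9.109e-31 kg × 2.505e-09 m)
Δv_min = 2.311e+04 m/s = 23.107 km/s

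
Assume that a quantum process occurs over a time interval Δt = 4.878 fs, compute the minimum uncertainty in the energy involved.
67.467 meV

Using the energy-time uncertainty principle:
ΔEΔt ≥ ℏ/2

The minimum uncertainty in energy is:
ΔE_min = ℏ/(2Δt)
ΔE_min = (1.055e-34 J·s) / (2 × 4.878e-15 s)
ΔE_min = 1.081e-20 J = 67.467 meV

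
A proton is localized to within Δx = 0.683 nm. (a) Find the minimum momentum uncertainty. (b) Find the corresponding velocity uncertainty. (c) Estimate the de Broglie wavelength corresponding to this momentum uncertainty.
(a) Δp_min = 7.720 × 10^-26 kg·m/s
(b) Δv_min = 46.156 m/s
(c) λ_dB = 8.583 nm

Step-by-step:

(a) From the uncertainty principle:
Δp_min = ℏ/(2Δx) = (1.055e-34 J·s)/(2 × 6.830e-10 m) = 7.720e-26 kg·m/s

(b) The velocity uncertainty:
Δv = Δp/m = (7.720e-26 kg·m/s)/(1.673e-27 kg) = 4.616e+01 m/s = 46.156 m/s

(c) The de Broglie wavelength for this momentum:
λ = h/p = (6.626e-34 J·s)/(7.720e-26 kg·m/s) = 8.583e-09 m = 8.583 nm

Note: The de Broglie wavelength is comparable to the localization size, as expected from wave-particle duality.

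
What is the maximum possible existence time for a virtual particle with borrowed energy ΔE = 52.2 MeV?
6.305 ys

Using the energy-time uncertainty principle:
ΔEΔt ≥ ℏ/2

For a virtual particle borrowing energy ΔE, the maximum lifetime is:
Δt_max = ℏ/(2ΔE)

Converting energy:
ΔE = 52.2 MeV = 8.363e-12 J

Δt_max = (1.055e-34 J·s) / (2 × 8.363e-12 J)
Δt_max = 6.305e-24 s = 6.305 ys

Virtual particles with higher borrowed energy exist for shorter times.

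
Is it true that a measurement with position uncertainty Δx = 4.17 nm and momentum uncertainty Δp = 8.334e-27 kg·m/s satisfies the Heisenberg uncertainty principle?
No, it violates the uncertainty principle (impossible measurement).

Calculate the product ΔxΔp:
ΔxΔp = (4.170e-09 m) × (8.334e-27 kg·m/s)
ΔxΔp = 3.475e-35 J·s

Compare to the minimum allowed value ℏ/2:
ℏ/2 = 5.273e-35 J·s

Since ΔxΔp = 3.475e-35 J·s < 5.273e-35 J·s = ℏ/2,
the measurement violates the uncertainty principle.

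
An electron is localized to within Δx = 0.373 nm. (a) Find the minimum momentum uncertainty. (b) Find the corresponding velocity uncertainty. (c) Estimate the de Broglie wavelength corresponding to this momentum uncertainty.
(a) Δp_min = 1.414 × 10^-25 kg·m/s
(b) Δv_min = 155.184 km/s
(c) λ_dB = 4.687 nm

Step-by-step:

(a) From the uncertainty principle:
Δp_min = ℏ/(2Δx) = (1.055e-34 J·s)/(2 × 3.730e-10 m) = 1.414e-25 kg·m/s

(b) The velocity uncertainty:
Δv = Δp/m = (1.414e-25 kg·m/s)/(9.109e-31 kg) = 1.552e+05 m/s = 155.184 km/s

(c) The de Broglie wavelength for this momentum:
λ = h/p = (6.626e-34 J·s)/(1.414e-25 kg·m/s) = 4.687e-09 m = 4.687 nm

Note: The de Broglie wavelength is comparable to the localization size, as expected from wave-particle duality.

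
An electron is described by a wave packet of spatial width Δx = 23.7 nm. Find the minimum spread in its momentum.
2.225 × 10^-27 kg·m/s

For a wave packet, the spatial width Δx and momentum spread Δp are related by the uncertainty principle:
ΔxΔp ≥ ℏ/2

The minimum momentum spread is:
Δp_min = ℏ/(2Δx)
Δp_min = (1.055e-34 J·s) / (2 × 2.370e-08 m)
Δp_min = 2.225e-27 kg·m/s

A wave packet cannot have both a well-defined position and well-defined momentum.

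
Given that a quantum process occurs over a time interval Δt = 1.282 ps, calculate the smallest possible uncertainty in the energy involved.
256.713 μeV

Using the energy-time uncertainty principle:
ΔEΔt ≥ ℏ/2

The minimum uncertainty in energy is:
ΔE_min = ℏ/(2Δt)
ΔE_min = (1.055e-34 J·s) / (2 × 1.282e-12 s)
ΔE_min = 4.113e-23 J = 256.713 μeV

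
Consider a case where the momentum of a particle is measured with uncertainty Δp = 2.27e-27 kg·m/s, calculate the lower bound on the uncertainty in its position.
23.228 nm

Using the Heisenberg uncertainty principle:
ΔxΔp ≥ ℏ/2

The minimum uncertainty in position is:
Δx_min = ℏ/(2Δp)
Δx_min = (1.055e-34 J·s) / (2 × 2.270e-27 kg·m/s)
Δx_min = 2.323e-08 m = 23.228 nm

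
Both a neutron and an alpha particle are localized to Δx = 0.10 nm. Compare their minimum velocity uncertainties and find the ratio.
The neutron has the larger minimum velocity uncertainty, by a ratio of 4.0.

For both particles, Δp_min = ℏ/(2Δx) = 5.273e-25 kg·m/s (same for both).

The velocity uncertainty is Δv = Δp/m:
- neutron: Δv = 5.273e-25 / 1.675e-27 = 3.148e+02 m/s = 314.811 m/s
- alpha particle: Δv = 5.273e-25 / 6.645e-27 = 7.935e+01 m/s = 79.355 m/s

Ratio: 3.148e+02 / 7.935e+01 = 4.0

The lighter particle has larger velocity uncertainty because Δv ∝ 1/m.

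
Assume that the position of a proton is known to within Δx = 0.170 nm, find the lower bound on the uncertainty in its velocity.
185.438 m/s

Using the Heisenberg uncertainty principle and Δp = mΔv:
ΔxΔp ≥ ℏ/2
Δx(mΔv) ≥ ℏ/2

The minimum uncertainty in velocity is:
Δv_min = ℏ/(2mΔx)
Δv_min = (1.055e-34 J·s) / (2 × 1.673e-27 kg × 1.700e-10 m)
Δv_min = 1.854e+02 m/s = 185.438 m/s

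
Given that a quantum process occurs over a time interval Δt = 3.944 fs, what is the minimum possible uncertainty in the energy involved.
83.445 meV

Using the energy-time uncertainty principle:
ΔEΔt ≥ ℏ/2

The minimum uncertainty in energy is:
ΔE_min = ℏ/(2Δt)
ΔE_min = (1.055e-34 J·s) / (2 × 3.944e-15 s)
ΔE_min = 1.337e-20 J = 83.445 meV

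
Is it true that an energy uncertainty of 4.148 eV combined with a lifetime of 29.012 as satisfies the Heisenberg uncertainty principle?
No, it violates the uncertainty relation.

Calculate the product ΔEΔt:
ΔE = 4.148 eV = 6.646e-19 J
ΔEΔt = (6.646e-19 J) × (2.901e-17 s)
ΔEΔt = 1.928e-35 J·s

Compare to the minimum allowed value ℏ/2:
ℏ/2 = 5.273e-35 J·s

Since ΔEΔt = 1.928e-35 J·s < 5.273e-35 J·s = ℏ/2,
this violates the uncertainty relation.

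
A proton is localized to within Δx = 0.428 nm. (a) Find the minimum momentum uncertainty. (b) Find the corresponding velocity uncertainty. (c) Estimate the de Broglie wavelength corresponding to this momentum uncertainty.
(a) Δp_min = 1.232 × 10^-25 kg·m/s
(b) Δv_min = 73.655 m/s
(c) λ_dB = 5.378 nm

Step-by-step:

(a) From the uncertainty principle:
Δp_min = ℏ/(2Δx) = (1.055e-34 J·s)/(2 × 4.280e-10 m) = 1.232e-25 kg·m/s

(b) The velocity uncertainty:
Δv = Δp/m = (1.232e-25 kg·m/s)/(1.673e-27 kg) = 7.366e+01 m/s = 73.655 m/s

(c) The de Broglie wavelength for this momentum:
λ = h/p = (6.626e-34 J·s)/(1.232e-25 kg·m/s) = 5.378e-09 m = 5.378 nm

Note: The de Broglie wavelength is comparable to the localization size, as expected from wave-particle duality.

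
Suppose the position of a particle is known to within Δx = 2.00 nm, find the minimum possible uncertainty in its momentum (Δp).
2.636 × 10^-26 kg·m/s

Using the Heisenberg uncertainty principle:
ΔxΔp ≥ ℏ/2

The minimum uncertainty in momentum is:
Δp_min = ℏ/(2Δx)
Δp_min = (1.055e-34 J·s) / (2 × 2.000e-09 m)
Δp_min = 2.636e-26 kg·m/s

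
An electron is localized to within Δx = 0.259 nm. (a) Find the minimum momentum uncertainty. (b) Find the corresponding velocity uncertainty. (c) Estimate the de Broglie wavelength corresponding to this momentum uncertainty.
(a) Δp_min = 2.036 × 10^-25 kg·m/s
(b) Δv_min = 223.490 km/s
(c) λ_dB = 3.255 nm

Step-by-step:

(a) From the uncertainty principle:
Δp_min = ℏ/(2Δx) = (1.055e-34 J·s)/(2 × 2.590e-10 m) = 2.036e-25 kg·m/s

(b) The velocity uncertainty:
Δv = Δp/m = (2.036e-25 kg·m/s)/(9.109e-31 kg) = 2.235e+05 m/s = 223.490 km/s

(c) The de Broglie wavelength for this momentum:
λ = h/p = (6.626e-34 J·s)/(2.036e-25 kg·m/s) = 3.255e-09 m = 3.255 nm

Note: The de Broglie wavelength is comparable to the localization size, as expected from wave-particle duality.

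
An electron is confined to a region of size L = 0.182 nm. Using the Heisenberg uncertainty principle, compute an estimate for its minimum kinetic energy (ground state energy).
287.555 meV

Using the uncertainty principle to estimate ground state energy:

1. The position uncertainty is approximately the confinement size:
   Δx ≈ L = 1.820e-10 m

2. From ΔxΔp ≥ ℏ/2, the minimum momentum uncertainty is:
   Δp ≈ ℏ/(2L) = 2.897e-25 kg·m/s

3. The kinetic energy is approximately:
   KE ≈ (Δp)²/(2m) = (2.897e-25)²/(2 × 9.109e-31 kg)
   KE ≈ 4.607e-20 J = 287.555 meV

This is an order-of-magnitude estimate of the ground state energy.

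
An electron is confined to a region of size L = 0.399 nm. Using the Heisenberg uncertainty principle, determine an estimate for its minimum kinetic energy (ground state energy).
59.830 meV

Using the uncertainty principle to estimate ground state energy:

1. The position uncertainty is approximately the confinement size:
   Δx ≈ L = 3.990e-10 m

2. From ΔxΔp ≥ ℏ/2, the minimum momentum uncertainty is:
   Δp ≈ ℏ/(2L) = 1.322e-25 kg·m/s

3. The kinetic energy is approximately:
   KE ≈ (Δp)²/(2m) = (1.322e-25)²/(2 × 9.109e-31 kg)
   KE ≈ 9.586e-21 J = 59.830 meV

This is an order-of-magnitude estimate of the ground state energy.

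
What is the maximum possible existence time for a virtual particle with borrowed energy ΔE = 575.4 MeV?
5.720 × 10^-25 s

Using the energy-time uncertainty principle:
ΔEΔt ≥ ℏ/2

For a virtual particle borrowing energy ΔE, the maximum lifetime is:
Δt_max = ℏ/(2ΔE)

Converting energy:
ΔE = 575.4 MeV = 9.219e-11 J

Δt_max = (1.055e-34 J·s) / (2 × 9.219e-11 J)
Δt_max = 5.720e-25 s = 5.720 × 10^-25 s

Virtual particles with higher borrowed energy exist for shorter times.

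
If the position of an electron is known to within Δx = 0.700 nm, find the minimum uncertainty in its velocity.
82.691 km/s

Using the Heisenberg uncertainty principle and Δp = mΔv:
ΔxΔp ≥ ℏ/2
Δx(mΔv) ≥ ℏ/2

The minimum uncertainty in velocity is:
Δv_min = ℏ/(2mΔx)
Δv_min = (1.055e-34 J·s) / (2 × 9.109e-31 kg × 7.000e-10 m)
Δv_min = 8.269e+04 m/s = 82.691 km/s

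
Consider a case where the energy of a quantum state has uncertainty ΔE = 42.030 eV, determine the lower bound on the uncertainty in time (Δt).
7.830 as

Using the energy-time uncertainty principle:
ΔEΔt ≥ ℏ/2

The minimum uncertainty in time is:
Δt_min = ℏ/(2ΔE)
Δt_min = (1.055e-34 J·s) / (2 × 6.734e-18 J)
Δt_min = 7.830e-18 s = 7.830 as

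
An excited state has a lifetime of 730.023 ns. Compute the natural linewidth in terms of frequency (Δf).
109.007 kHz

Using the energy-time uncertainty principle and E = hf:
ΔEΔt ≥ ℏ/2
hΔf·Δt ≥ ℏ/2

The minimum frequency uncertainty is:
Δf = ℏ/(2hτ) = 1/(4πτ)
Δf = 1/(4π × 7.300e-07 s)
Δf = 1.090e+05 Hz = 109.007 kHz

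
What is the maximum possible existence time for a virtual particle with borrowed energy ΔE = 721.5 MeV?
4.561 × 10^-25 s

Using the energy-time uncertainty principle:
ΔEΔt ≥ ℏ/2

For a virtual particle borrowing energy ΔE, the maximum lifetime is:
Δt_max = ℏ/(2ΔE)

Converting energy:
ΔE = 721.5 MeV = 1.156e-10 J

Δt_max = (1.055e-34 J·s) / (2 × 1.156e-10 J)
Δt_max = 4.561e-25 s = 4.561 × 10^-25 s

Virtual particles with higher borrowed energy exist for shorter times.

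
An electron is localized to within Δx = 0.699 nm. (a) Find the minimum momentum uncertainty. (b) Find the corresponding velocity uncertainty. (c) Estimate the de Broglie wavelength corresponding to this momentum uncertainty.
(a) Δp_min = 7.543 × 10^-26 kg·m/s
(b) Δv_min = 82.809 km/s
(c) λ_dB = 8.784 nm

Step-by-step:

(a) From the uncertainty principle:
Δp_min = ℏ/(2Δx) = (1.055e-34 J·s)/(2 × 6.990e-10 m) = 7.543e-26 kg·m/s

(b) The velocity uncertainty:
Δv = Δp/m = (7.543e-26 kg·m/s)/(9.109e-31 kg) = 8.281e+04 m/s = 82.809 km/s

(c) The de Broglie wavelength for this momentum:
λ = h/p = (6.626e-34 J·s)/(7.543e-26 kg·m/s) = 8.784e-09 m = 8.784 nm

Note: The de Broglie wavelength is comparable to the localization size, as expected from wave-particle duality.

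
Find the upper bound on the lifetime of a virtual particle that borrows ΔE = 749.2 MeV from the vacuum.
4.393 × 10^-25 s

Using the energy-time uncertainty principle:
ΔEΔt ≥ ℏ/2

For a virtual particle borrowing energy ΔE, the maximum lifetime is:
Δt_max = ℏ/(2ΔE)

Converting energy:
ΔE = 749.2 MeV = 1.200e-10 J

Δt_max = (1.055e-34 J·s) / (2 × 1.200e-10 J)
Δt_max = 4.393e-25 s = 4.393 × 10^-25 s

Virtual particles with higher borrowed energy exist for shorter times.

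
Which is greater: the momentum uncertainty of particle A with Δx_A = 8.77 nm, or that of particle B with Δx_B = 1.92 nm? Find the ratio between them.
Particle B has the larger minimum momentum uncertainty, by a factor of 4.57.

For each particle, the minimum momentum uncertainty is Δp_min = ℏ/(2Δx):

Particle A: Δp_A = ℏ/(2×8.770e-09 m) = 6.012e-27 kg·m/s
Particle B: Δp_B = ℏ/(2×1.920e-09 m) = 2.746e-26 kg·m/s

Ratio: Δp_B/Δp_A = 4.57

Since Δp_min ∝ 1/Δx, the particle with smaller position uncertainty (B) has larger momentum uncertainty.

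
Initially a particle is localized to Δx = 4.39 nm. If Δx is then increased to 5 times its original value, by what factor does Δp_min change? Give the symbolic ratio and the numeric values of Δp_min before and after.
Original Δp_min = 1.201 × 10^-26 kg·m/s; new Δp'_min = 2.402 × 10^-27 kg·m/s; ratio Δp'_min/Δp_min = 1/5.

From the uncertainty principle ΔxΔp ≥ ℏ/2, the minimum momentum uncertainty is Δp_min = ℏ/(2Δx).

Original (Δx = 4.39 nm = 4.390e-09 m):
Δp_min = (1.055e-34 J·s)/(2 × 4.390e-09 m) = 1.201e-26 kg·m/s

When Δx → 5Δx:
Δp'_min = ℏ/(2 × 5Δx) = (1/5) × ℏ/(2Δx) = (1/5) × Δp_min
Δp'_min = 1/5 × 1.201e-26 kg·m/s = 2.402e-27 kg·m/s

Since Δp_min ∝ 1/Δx, when Δx is increased to 5 times its original value, Δp_min decreases to 1/5 of its original value.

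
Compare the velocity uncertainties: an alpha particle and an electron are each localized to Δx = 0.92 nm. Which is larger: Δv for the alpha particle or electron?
The electron has the larger minimum velocity uncertainty, by a ratio of 7294.3.

For both particles, Δp_min = ℏ/(2Δx) = 5.731e-26 kg·m/s (same for both).

The velocity uncertainty is Δv = Δp/m:
- alpha particle: Δv = 5.731e-26 / 6.645e-27 = 8.626e+00 m/s = 8.626 m/s
- electron: Δv = 5.731e-26 / 9.109e-31 = 6.292e+04 m/s = 62.917 km/s

Ratio: 6.292e+04 / 8.626e+00 = 7294.3

The lighter particle has larger velocity uncertainty because Δv ∝ 1/m.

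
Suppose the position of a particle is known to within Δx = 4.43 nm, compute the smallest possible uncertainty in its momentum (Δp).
1.190 × 10^-26 kg·m/s

Using the Heisenberg uncertainty principle:
ΔxΔp ≥ ℏ/2

The minimum uncertainty in momentum is:
Δp_min = ℏ/(2Δx)
Δp_min = (1.055e-34 J·s) / (2 × 4.430e-09 m)
Δp_min = 1.190e-26 kg·m/s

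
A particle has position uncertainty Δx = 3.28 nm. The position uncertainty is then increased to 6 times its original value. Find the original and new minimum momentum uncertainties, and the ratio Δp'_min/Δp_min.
Original Δp_min = 1.608 × 10^-26 kg·m/s; new Δp'_min = 2.679 × 10^-27 kg·m/s; ratio Δp'_min/Δp_min = 1/6.

From the uncertainty principle ΔxΔp ≥ ℏ/2, the minimum momentum uncertainty is Δp_min = ℏ/(2Δx).

Original (Δx = 3.28 nm = 3.280e-09 m):
Δp_min = (1.055e-34 J·s)/(2 × 3.280e-09 m) = 1.608e-26 kg·m/s

When Δx → 6Δx:
Δp'_min = ℏ/(2 × 6Δx) = (1/6) × ℏ/(2Δx) = (1/6) × Δp_min
Δp'_min = 1/6 × 1.608e-26 kg·m/s = 2.679e-27 kg·m/s

Since Δp_min ∝ 1/Δx, when Δx is increased to 6 times its original value, Δp_min decreases to 1/6 of its original value.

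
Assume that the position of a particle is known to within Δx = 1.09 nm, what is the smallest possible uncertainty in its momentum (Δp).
4.837 × 10^-26 kg·m/s

Using the Heisenberg uncertainty principle:
ΔxΔp ≥ ℏ/2

The minimum uncertainty in momentum is:
Δp_min = ℏ/(2Δx)
Δp_min = (1.055e-34 J·s) / (2 × 1.090e-09 m)
Δp_min = 4.837e-26 kg·m/s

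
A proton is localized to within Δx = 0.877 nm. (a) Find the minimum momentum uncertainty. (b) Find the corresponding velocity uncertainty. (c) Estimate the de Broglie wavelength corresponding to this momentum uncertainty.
(a) Δp_min = 6.012 × 10^-26 kg·m/s
(b) Δv_min = 35.946 m/s
(c) λ_dB = 11.021 nm

Step-by-step:

(a) From the uncertainty principle:
Δp_min = ℏ/(2Δx) = (1.055e-34 J·s)/(2 × 8.770e-10 m) = 6.012e-26 kg·m/s

(b) The velocity uncertainty:
Δv = Δp/m = (6.012e-26 kg·m/s)/(1.673e-27 kg) = 3.595e+01 m/s = 35.946 m/s

(c) The de Broglie wavelength for this momentum:
λ = h/p = (6.626e-34 J·s)/(6.012e-26 kg·m/s) = 1.102e-08 m = 11.021 nm

Note: The de Broglie wavelength is comparable to the localization size, as expected from wave-particle duality.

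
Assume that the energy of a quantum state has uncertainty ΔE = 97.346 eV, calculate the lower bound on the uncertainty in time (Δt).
3.381 as

Using the energy-time uncertainty principle:
ΔEΔt ≥ ℏ/2

The minimum uncertainty in time is:
Δt_min = ℏ/(2ΔE)
Δt_min = (1.055e-34 J·s) / (2 × 1.560e-17 J)
Δt_min = 3.381e-18 s = 3.381 as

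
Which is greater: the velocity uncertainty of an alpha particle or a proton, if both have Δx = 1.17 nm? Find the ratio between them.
The proton has the larger minimum velocity uncertainty, by a ratio of 4.0.

For both particles, Δp_min = ℏ/(2Δx) = 4.507e-26 kg·m/s (same for both).

The velocity uncertainty is Δv = Δp/m:
- alpha particle: Δv = 4.507e-26 / 6.645e-27 = 6.782e+00 m/s = 6.782 m/s
- proton: Δv = 4.507e-26 / 1.673e-27 = 2.694e+01 m/s = 26.944 m/s

Ratio: 2.694e+01 / 6.782e+00 = 4.0

The lighter particle has larger velocity uncertainty because Δv ∝ 1/m.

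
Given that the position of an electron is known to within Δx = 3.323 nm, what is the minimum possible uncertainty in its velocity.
17.419 km/s

Using the Heisenberg uncertainty principle and Δp = mΔv:
ΔxΔp ≥ ℏ/2
Δx(mΔv) ≥ ℏ/2

The minimum uncertainty in velocity is:
Δv_min = ℏ/(2mΔx)
Δv_min = (1.055e-34 J·s) / (2 × 9.109e-31 kg × 3.323e-09 m)
Δv_min = 1.742e+04 m/s = 17.419 km/s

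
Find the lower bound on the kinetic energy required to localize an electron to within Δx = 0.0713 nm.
1.874 eV

Localizing a particle requires giving it sufficient momentum uncertainty:

1. From uncertainty principle: Δp ≥ ℏ/(2Δx)
   Δp_min = (1.055e-34 J·s) / (2 × 7.130e-11 m)
   Δp_min = 7.395e-25 kg·m/s

2. This momentum uncertainty corresponds to kinetic energy:
   KE ≈ (Δp)²/(2m) = (7.395e-25)²/(2 × 9.109e-31 kg)
   KE = 3.002e-19 J = 1.874 eV

Tighter localization requires more energy.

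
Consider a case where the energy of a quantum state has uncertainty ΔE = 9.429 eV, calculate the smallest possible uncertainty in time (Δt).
34.904 as

Using the energy-time uncertainty principle:
ΔEΔt ≥ ℏ/2

The minimum uncertainty in time is:
Δt_min = ℏ/(2ΔE)
Δt_min = (1.055e-34 J·s) / (2 × 1.511e-18 J)
Δt_min = 3.490e-17 s = 34.904 as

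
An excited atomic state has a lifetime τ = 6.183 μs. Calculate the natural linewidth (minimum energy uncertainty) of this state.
53.228 peV

Using the energy-time uncertainty principle:
ΔEΔt ≥ ℏ/2

The lifetime τ represents the time uncertainty Δt.
The natural linewidth (minimum energy uncertainty) is:

ΔE = ℏ/(2τ)
ΔE = (1.055e-34 J·s) / (2 × 6.183e-06 s)
ΔE = 8.528e-30 J = 53.228 peV

This natural linewidth limits the precision of spectroscopic measurements.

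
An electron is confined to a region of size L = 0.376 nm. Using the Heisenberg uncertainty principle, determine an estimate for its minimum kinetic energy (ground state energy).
67.373 meV

Using the uncertainty principle to estimate ground state energy:

1. The position uncertainty is approximately the confinement size:
   Δx ≈ L = 3.760e-10 m

2. From ΔxΔp ≥ ℏ/2, the minimum momentum uncertainty is:
   Δp ≈ ℏ/(2L) = 1.402e-25 kg·m/s

3. The kinetic energy is approximately:
   KE ≈ (Δp)²/(2m) = (1.402e-25)²/(2 × 9.109e-31 kg)
   KE ≈ 1.079e-20 J = 67.373 meV

This is an order-of-magnitude estimate of the ground state energy.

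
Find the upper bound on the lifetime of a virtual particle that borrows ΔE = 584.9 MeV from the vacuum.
5.627 × 10^-25 s

Using the energy-time uncertainty principle:
ΔEΔt ≥ ℏ/2

For a virtual particle borrowing energy ΔE, the maximum lifetime is:
Δt_max = ℏ/(2ΔE)

Converting energy:
ΔE = 584.9 MeV = 9.371e-11 J

Δt_max = (1.055e-34 J·s) / (2 × 9.371e-11 J)
Δt_max = 5.627e-25 s = 5.627 × 10^-25 s

Virtual particles with higher borrowed energy exist for shorter times.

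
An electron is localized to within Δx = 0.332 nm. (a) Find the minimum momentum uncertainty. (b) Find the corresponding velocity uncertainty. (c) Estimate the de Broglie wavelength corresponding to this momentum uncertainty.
(a) Δp_min = 1.588 × 10^-25 kg·m/s
(b) Δv_min = 174.349 km/s
(c) λ_dB = 4.172 nm

Step-by-step:

(a) From the uncertainty principle:
Δp_min = ℏ/(2Δx) = (1.055e-34 J·s)/(2 × 3.320e-10 m) = 1.588e-25 kg·m/s

(b) The velocity uncertainty:
Δv = Δp/m = (1.588e-25 kg·m/s)/(9.109e-31 kg) = 1.743e+05 m/s = 174.349 km/s

(c) The de Broglie wavelength for this momentum:
λ = h/p = (6.626e-34 J·s)/(1.588e-25 kg·m/s) = 4.172e-09 m = 4.172 nm

Note: The de Broglie wavelength is comparable to the localization size, as expected from wave-particle duality.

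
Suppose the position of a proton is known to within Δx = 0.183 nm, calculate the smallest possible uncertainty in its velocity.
172.265 m/s

Using the Heisenberg uncertainty principle and Δp = mΔv:
ΔxΔp ≥ ℏ/2
Δx(mΔv) ≥ ℏ/2

The minimum uncertainty in velocity is:
Δv_min = ℏ/(2mΔx)
Δv_min = (1.055e-34 J·s) / (2 × 1.673e-27 kg × 1.830e-10 m)
Δv_min = 1.723e+02 m/s = 172.265 m/s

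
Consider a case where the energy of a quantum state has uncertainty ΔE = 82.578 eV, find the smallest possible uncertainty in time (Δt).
3.985 as

Using the energy-time uncertainty principle:
ΔEΔt ≥ ℏ/2

The minimum uncertainty in time is:
Δt_min = ℏ/(2ΔE)
Δt_min = (1.055e-34 J·s) / (2 × 1.323e-17 J)
Δt_min = 3.985e-18 s = 3.985 as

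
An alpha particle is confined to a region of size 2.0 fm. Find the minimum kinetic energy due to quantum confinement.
326.452 keV

Using the uncertainty principle:

1. Position uncertainty: Δx ≈ 2.000e-15 m
2. Minimum momentum uncertainty: Δp = ℏ/(2Δx) = 2.636e-20 kg·m/s
3. Minimum kinetic energy:
   KE = (Δp)²/(2m) = (2.636e-20)²/(2 × 6.645e-27 kg)
   KE = 5.230e-14 J = 326.452 keV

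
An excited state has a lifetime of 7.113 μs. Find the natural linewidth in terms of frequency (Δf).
11.188 kHz

Using the energy-time uncertainty principle and E = hf:
ΔEΔt ≥ ℏ/2
hΔf·Δt ≥ ℏ/2

The minimum frequency uncertainty is:
Δf = ℏ/(2hτ) = 1/(4πτ)
Δf = 1/(4π × 7.113e-06 s)
Δf = 1.119e+04 Hz = 11.188 kHz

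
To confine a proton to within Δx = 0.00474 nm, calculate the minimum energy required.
230.886 meV

Localizing a particle requires giving it sufficient momentum uncertainty:

1. From uncertainty principle: Δp ≥ ℏ/(2Δx)
   Δp_min = (1.055e-34 J·s) / (2 × 4.740e-12 m)
   Δp_min = 1.112e-23 kg·m/s

2. This momentum uncertainty corresponds to kinetic energy:
   KE ≈ (Δp)²/(2m) = (1.112e-23)²/(2 × 1.673e-27 kg)
   KE = 3.699e-20 J = 230.886 meV

Tighter localization requires more energy.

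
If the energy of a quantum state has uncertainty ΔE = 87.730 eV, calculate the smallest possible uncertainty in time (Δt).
3.751 as

Using the energy-time uncertainty principle:
ΔEΔt ≥ ℏ/2

The minimum uncertainty in time is:
Δt_min = ℏ/(2ΔE)
Δt_min = (1.055e-34 J·s) / (2 × 1.406e-17 J)
Δt_min = 3.751e-18 s = 3.751 as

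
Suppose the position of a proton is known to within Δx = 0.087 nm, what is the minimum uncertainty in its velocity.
362.351 m/s

Using the Heisenberg uncertainty principle and Δp = mΔv:
ΔxΔp ≥ ℏ/2
Δx(mΔv) ≥ ℏ/2

The minimum uncertainty in velocity is:
Δv_min = ℏ/(2mΔx)
Δv_min = (1.055e-34 J·s) / (2 × 1.673e-27 kg × 8.700e-11 m)
Δv_min = 3.624e+02 m/s = 362.351 m/s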